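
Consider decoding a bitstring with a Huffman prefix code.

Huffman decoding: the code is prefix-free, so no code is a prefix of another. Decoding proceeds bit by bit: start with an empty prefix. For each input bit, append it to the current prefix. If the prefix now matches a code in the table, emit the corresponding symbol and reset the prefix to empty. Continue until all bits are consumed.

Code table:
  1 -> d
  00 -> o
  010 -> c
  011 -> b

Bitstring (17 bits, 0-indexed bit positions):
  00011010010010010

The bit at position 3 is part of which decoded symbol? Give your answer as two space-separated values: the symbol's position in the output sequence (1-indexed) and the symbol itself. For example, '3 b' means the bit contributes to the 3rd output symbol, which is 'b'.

Bit 0: prefix='0' (no match yet)
Bit 1: prefix='00' -> emit 'o', reset
Bit 2: prefix='0' (no match yet)
Bit 3: prefix='01' (no match yet)
Bit 4: prefix='011' -> emit 'b', reset
Bit 5: prefix='0' (no match yet)
Bit 6: prefix='01' (no match yet)
Bit 7: prefix='010' -> emit 'c', reset

Answer: 2 b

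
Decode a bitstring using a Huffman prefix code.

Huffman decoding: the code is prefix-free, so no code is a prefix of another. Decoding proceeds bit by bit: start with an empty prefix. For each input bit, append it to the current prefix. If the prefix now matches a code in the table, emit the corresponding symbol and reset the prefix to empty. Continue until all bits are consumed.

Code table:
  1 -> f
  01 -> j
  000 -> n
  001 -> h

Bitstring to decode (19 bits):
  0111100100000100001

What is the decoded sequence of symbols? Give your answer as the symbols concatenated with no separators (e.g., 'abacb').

Bit 0: prefix='0' (no match yet)
Bit 1: prefix='01' -> emit 'j', reset
Bit 2: prefix='1' -> emit 'f', reset
Bit 3: prefix='1' -> emit 'f', reset
Bit 4: prefix='1' -> emit 'f', reset
Bit 5: prefix='0' (no match yet)
Bit 6: prefix='00' (no match yet)
Bit 7: prefix='001' -> emit 'h', reset
Bit 8: prefix='0' (no match yet)
Bit 9: prefix='00' (no match yet)
Bit 10: prefix='000' -> emit 'n', reset
Bit 11: prefix='0' (no match yet)
Bit 12: prefix='00' (no match yet)
Bit 13: prefix='001' -> emit 'h', reset
Bit 14: prefix='0' (no match yet)
Bit 15: prefix='00' (no match yet)
Bit 16: prefix='000' -> emit 'n', reset
Bit 17: prefix='0' (no match yet)
Bit 18: prefix='01' -> emit 'j', reset

Answer: jfffhnhnj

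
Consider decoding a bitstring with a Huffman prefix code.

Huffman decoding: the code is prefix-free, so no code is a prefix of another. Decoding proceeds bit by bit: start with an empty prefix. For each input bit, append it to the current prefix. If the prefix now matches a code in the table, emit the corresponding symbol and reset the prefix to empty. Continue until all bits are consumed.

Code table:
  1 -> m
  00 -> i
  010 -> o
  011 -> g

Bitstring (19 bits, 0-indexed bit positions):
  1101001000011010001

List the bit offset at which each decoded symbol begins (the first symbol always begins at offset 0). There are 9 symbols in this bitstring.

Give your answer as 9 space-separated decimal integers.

Bit 0: prefix='1' -> emit 'm', reset
Bit 1: prefix='1' -> emit 'm', reset
Bit 2: prefix='0' (no match yet)
Bit 3: prefix='01' (no match yet)
Bit 4: prefix='010' -> emit 'o', reset
Bit 5: prefix='0' (no match yet)
Bit 6: prefix='01' (no match yet)
Bit 7: prefix='010' -> emit 'o', reset
Bit 8: prefix='0' (no match yet)
Bit 9: prefix='00' -> emit 'i', reset
Bit 10: prefix='0' (no match yet)
Bit 11: prefix='01' (no match yet)
Bit 12: prefix='011' -> emit 'g', reset
Bit 13: prefix='0' (no match yet)
Bit 14: prefix='01' (no match yet)
Bit 15: prefix='010' -> emit 'o', reset
Bit 16: prefix='0' (no match yet)
Bit 17: prefix='00' -> emit 'i', reset
Bit 18: prefix='1' -> emit 'm', reset

Answer: 0 1 2 5 8 10 13 16 18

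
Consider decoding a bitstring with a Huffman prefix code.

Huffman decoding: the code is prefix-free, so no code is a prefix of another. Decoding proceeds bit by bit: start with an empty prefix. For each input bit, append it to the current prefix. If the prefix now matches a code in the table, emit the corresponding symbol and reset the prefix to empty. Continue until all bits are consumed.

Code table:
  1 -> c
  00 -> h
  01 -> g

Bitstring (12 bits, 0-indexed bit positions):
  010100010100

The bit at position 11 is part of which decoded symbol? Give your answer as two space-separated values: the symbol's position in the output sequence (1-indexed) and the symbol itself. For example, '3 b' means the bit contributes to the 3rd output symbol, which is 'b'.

Bit 0: prefix='0' (no match yet)
Bit 1: prefix='01' -> emit 'g', reset
Bit 2: prefix='0' (no match yet)
Bit 3: prefix='01' -> emit 'g', reset
Bit 4: prefix='0' (no match yet)
Bit 5: prefix='00' -> emit 'h', reset
Bit 6: prefix='0' (no match yet)
Bit 7: prefix='01' -> emit 'g', reset
Bit 8: prefix='0' (no match yet)
Bit 9: prefix='01' -> emit 'g', reset
Bit 10: prefix='0' (no match yet)
Bit 11: prefix='00' -> emit 'h', reset

Answer: 6 h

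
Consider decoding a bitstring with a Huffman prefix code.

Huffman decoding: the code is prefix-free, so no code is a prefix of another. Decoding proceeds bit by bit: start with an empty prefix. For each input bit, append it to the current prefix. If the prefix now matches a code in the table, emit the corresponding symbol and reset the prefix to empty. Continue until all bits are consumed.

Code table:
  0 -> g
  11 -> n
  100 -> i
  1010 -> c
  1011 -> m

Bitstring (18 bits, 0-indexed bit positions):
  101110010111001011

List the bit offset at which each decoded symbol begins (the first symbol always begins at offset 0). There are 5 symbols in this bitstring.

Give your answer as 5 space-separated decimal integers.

Bit 0: prefix='1' (no match yet)
Bit 1: prefix='10' (no match yet)
Bit 2: prefix='101' (no match yet)
Bit 3: prefix='1011' -> emit 'm', reset
Bit 4: prefix='1' (no match yet)
Bit 5: prefix='10' (no match yet)
Bit 6: prefix='100' -> emit 'i', reset
Bit 7: prefix='1' (no match yet)
Bit 8: prefix='10' (no match yet)
Bit 9: prefix='101' (no match yet)
Bit 10: prefix='1011' -> emit 'm', reset
Bit 11: prefix='1' (no match yet)
Bit 12: prefix='10' (no match yet)
Bit 13: prefix='100' -> emit 'i', reset
Bit 14: prefix='1' (no match yet)
Bit 15: prefix='10' (no match yet)
Bit 16: prefix='101' (no match yet)
Bit 17: prefix='1011' -> emit 'm', reset

Answer: 0 4 7 11 14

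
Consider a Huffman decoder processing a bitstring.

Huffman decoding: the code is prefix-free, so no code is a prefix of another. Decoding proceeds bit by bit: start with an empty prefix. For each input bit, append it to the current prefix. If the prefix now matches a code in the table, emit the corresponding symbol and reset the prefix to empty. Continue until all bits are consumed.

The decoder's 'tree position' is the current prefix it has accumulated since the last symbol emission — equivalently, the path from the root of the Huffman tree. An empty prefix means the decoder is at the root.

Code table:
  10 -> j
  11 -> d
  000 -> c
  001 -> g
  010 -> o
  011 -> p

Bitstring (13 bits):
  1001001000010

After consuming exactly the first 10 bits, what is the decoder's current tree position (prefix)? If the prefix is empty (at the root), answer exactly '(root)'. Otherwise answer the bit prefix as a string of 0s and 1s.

Bit 0: prefix='1' (no match yet)
Bit 1: prefix='10' -> emit 'j', reset
Bit 2: prefix='0' (no match yet)
Bit 3: prefix='01' (no match yet)
Bit 4: prefix='010' -> emit 'o', reset
Bit 5: prefix='0' (no match yet)
Bit 6: prefix='01' (no match yet)
Bit 7: prefix='010' -> emit 'o', reset
Bit 8: prefix='0' (no match yet)
Bit 9: prefix='00' (no match yet)

Answer: 00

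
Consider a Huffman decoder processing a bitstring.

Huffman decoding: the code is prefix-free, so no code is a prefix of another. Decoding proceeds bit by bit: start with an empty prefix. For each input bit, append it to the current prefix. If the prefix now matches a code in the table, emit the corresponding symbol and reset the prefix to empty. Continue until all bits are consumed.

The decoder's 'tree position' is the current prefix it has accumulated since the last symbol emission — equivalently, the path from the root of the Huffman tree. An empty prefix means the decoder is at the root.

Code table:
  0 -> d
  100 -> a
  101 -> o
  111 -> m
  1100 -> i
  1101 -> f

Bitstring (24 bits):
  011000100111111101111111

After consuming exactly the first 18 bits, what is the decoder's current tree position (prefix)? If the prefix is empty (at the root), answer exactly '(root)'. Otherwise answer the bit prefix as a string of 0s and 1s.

Bit 0: prefix='0' -> emit 'd', reset
Bit 1: prefix='1' (no match yet)
Bit 2: prefix='11' (no match yet)
Bit 3: prefix='110' (no match yet)
Bit 4: prefix='1100' -> emit 'i', reset
Bit 5: prefix='0' -> emit 'd', reset
Bit 6: prefix='1' (no match yet)
Bit 7: prefix='10' (no match yet)
Bit 8: prefix='100' -> emit 'a', reset
Bit 9: prefix='1' (no match yet)
Bit 10: prefix='11' (no match yet)
Bit 11: prefix='111' -> emit 'm', reset
Bit 12: prefix='1' (no match yet)
Bit 13: prefix='11' (no match yet)
Bit 14: prefix='111' -> emit 'm', reset
Bit 15: prefix='1' (no match yet)
Bit 16: prefix='10' (no match yet)
Bit 17: prefix='101' -> emit 'o', reset

Answer: (root)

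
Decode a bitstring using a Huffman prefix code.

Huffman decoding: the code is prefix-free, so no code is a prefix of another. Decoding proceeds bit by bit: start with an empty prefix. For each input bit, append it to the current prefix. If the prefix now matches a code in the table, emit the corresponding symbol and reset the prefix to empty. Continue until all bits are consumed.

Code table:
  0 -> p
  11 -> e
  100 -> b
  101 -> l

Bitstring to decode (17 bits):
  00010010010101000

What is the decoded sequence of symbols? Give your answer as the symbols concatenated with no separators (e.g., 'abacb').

Bit 0: prefix='0' -> emit 'p', reset
Bit 1: prefix='0' -> emit 'p', reset
Bit 2: prefix='0' -> emit 'p', reset
Bit 3: prefix='1' (no match yet)
Bit 4: prefix='10' (no match yet)
Bit 5: prefix='100' -> emit 'b', reset
Bit 6: prefix='1' (no match yet)
Bit 7: prefix='10' (no match yet)
Bit 8: prefix='100' -> emit 'b', reset
Bit 9: prefix='1' (no match yet)
Bit 10: prefix='10' (no match yet)
Bit 11: prefix='101' -> emit 'l', reset
Bit 12: prefix='0' -> emit 'p', reset
Bit 13: prefix='1' (no match yet)
Bit 14: prefix='10' (no match yet)
Bit 15: prefix='100' -> emit 'b', reset
Bit 16: prefix='0' -> emit 'p', reset

Answer: pppbblpbp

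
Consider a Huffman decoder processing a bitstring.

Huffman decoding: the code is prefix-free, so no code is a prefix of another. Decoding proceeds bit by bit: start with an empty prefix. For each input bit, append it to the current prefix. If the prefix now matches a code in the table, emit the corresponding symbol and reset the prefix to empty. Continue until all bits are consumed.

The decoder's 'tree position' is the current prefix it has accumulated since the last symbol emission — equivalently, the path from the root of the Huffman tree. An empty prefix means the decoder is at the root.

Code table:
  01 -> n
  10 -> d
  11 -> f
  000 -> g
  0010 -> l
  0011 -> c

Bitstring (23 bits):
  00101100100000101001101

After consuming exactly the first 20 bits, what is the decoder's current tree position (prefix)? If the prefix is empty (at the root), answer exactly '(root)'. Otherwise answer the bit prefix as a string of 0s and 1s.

Bit 0: prefix='0' (no match yet)
Bit 1: prefix='00' (no match yet)
Bit 2: prefix='001' (no match yet)
Bit 3: prefix='0010' -> emit 'l', reset
Bit 4: prefix='1' (no match yet)
Bit 5: prefix='11' -> emit 'f', reset
Bit 6: prefix='0' (no match yet)
Bit 7: prefix='00' (no match yet)
Bit 8: prefix='001' (no match yet)
Bit 9: prefix='0010' -> emit 'l', reset
Bit 10: prefix='0' (no match yet)
Bit 11: prefix='00' (no match yet)
Bit 12: prefix='000' -> emit 'g', reset
Bit 13: prefix='0' (no match yet)
Bit 14: prefix='01' -> emit 'n', reset
Bit 15: prefix='0' (no match yet)
Bit 16: prefix='01' -> emit 'n', reset
Bit 17: prefix='0' (no match yet)
Bit 18: prefix='00' (no match yet)
Bit 19: prefix='001' (no match yet)

Answer: 001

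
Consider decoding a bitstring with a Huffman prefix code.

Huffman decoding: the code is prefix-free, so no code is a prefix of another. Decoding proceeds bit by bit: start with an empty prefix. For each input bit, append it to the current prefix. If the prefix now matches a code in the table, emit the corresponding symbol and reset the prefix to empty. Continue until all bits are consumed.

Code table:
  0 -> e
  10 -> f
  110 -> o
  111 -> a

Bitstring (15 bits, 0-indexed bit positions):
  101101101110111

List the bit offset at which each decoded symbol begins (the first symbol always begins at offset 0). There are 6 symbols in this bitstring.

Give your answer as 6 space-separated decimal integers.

Answer: 0 2 5 8 11 12

Derivation:
Bit 0: prefix='1' (no match yet)
Bit 1: prefix='10' -> emit 'f', reset
Bit 2: prefix='1' (no match yet)
Bit 3: prefix='11' (no match yet)
Bit 4: prefix='110' -> emit 'o', reset
Bit 5: prefix='1' (no match yet)
Bit 6: prefix='11' (no match yet)
Bit 7: prefix='110' -> emit 'o', reset
Bit 8: prefix='1' (no match yet)
Bit 9: prefix='11' (no match yet)
Bit 10: prefix='111' -> emit 'a', reset
Bit 11: prefix='0' -> emit 'e', reset
Bit 12: prefix='1' (no match yet)
Bit 13: prefix='11' (no match yet)
Bit 14: prefix='111' -> emit 'a', reset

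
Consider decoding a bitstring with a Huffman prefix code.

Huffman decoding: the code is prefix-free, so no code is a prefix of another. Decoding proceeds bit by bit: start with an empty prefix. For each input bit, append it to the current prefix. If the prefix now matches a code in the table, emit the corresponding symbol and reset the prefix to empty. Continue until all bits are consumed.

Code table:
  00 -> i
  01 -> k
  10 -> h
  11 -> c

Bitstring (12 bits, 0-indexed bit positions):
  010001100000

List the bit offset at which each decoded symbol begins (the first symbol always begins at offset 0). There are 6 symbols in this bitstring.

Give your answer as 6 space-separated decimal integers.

Bit 0: prefix='0' (no match yet)
Bit 1: prefix='01' -> emit 'k', reset
Bit 2: prefix='0' (no match yet)
Bit 3: prefix='00' -> emit 'i', reset
Bit 4: prefix='0' (no match yet)
Bit 5: prefix='01' -> emit 'k', reset
Bit 6: prefix='1' (no match yet)
Bit 7: prefix='10' -> emit 'h', reset
Bit 8: prefix='0' (no match yet)
Bit 9: prefix='00' -> emit 'i', reset
Bit 10: prefix='0' (no match yet)
Bit 11: prefix='00' -> emit 'i', reset

Answer: 0 2 4 6 8 10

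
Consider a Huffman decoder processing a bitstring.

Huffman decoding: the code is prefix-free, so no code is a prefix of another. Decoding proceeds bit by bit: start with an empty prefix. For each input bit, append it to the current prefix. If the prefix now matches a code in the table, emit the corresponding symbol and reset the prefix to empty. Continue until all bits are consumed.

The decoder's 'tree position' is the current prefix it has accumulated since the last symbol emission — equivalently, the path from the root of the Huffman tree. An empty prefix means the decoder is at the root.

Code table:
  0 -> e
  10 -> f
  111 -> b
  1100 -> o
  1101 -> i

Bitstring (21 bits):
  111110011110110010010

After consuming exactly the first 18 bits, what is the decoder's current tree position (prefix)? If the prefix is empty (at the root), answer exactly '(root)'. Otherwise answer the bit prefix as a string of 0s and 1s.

Bit 0: prefix='1' (no match yet)
Bit 1: prefix='11' (no match yet)
Bit 2: prefix='111' -> emit 'b', reset
Bit 3: prefix='1' (no match yet)
Bit 4: prefix='11' (no match yet)
Bit 5: prefix='110' (no match yet)
Bit 6: prefix='1100' -> emit 'o', reset
Bit 7: prefix='1' (no match yet)
Bit 8: prefix='11' (no match yet)
Bit 9: prefix='111' -> emit 'b', reset
Bit 10: prefix='1' (no match yet)
Bit 11: prefix='10' -> emit 'f', reset
Bit 12: prefix='1' (no match yet)
Bit 13: prefix='11' (no match yet)
Bit 14: prefix='110' (no match yet)
Bit 15: prefix='1100' -> emit 'o', reset
Bit 16: prefix='1' (no match yet)
Bit 17: prefix='10' -> emit 'f', reset

Answer: (root)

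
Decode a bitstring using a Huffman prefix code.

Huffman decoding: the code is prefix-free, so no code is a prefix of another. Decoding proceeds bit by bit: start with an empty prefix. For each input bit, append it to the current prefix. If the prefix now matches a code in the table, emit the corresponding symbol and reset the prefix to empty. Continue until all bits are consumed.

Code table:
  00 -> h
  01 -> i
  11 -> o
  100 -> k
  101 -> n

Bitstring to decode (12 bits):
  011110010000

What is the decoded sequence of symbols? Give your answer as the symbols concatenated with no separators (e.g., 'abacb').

Answer: iokkh

Derivation:
Bit 0: prefix='0' (no match yet)
Bit 1: prefix='01' -> emit 'i', reset
Bit 2: prefix='1' (no match yet)
Bit 3: prefix='11' -> emit 'o', reset
Bit 4: prefix='1' (no match yet)
Bit 5: prefix='10' (no match yet)
Bit 6: prefix='100' -> emit 'k', reset
Bit 7: prefix='1' (no match yet)
Bit 8: prefix='10' (no match yet)
Bit 9: prefix='100' -> emit 'k', reset
Bit 10: prefix='0' (no match yet)
Bit 11: prefix='00' -> emit 'h', reset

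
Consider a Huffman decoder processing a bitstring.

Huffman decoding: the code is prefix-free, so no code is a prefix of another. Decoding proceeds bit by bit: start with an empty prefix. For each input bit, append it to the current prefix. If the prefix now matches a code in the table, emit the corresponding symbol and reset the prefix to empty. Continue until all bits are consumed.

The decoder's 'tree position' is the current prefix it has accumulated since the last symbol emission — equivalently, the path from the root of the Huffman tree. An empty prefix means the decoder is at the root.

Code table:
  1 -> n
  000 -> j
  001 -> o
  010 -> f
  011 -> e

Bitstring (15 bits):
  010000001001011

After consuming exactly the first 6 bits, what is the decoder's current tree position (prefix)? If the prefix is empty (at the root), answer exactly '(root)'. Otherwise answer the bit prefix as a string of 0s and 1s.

Bit 0: prefix='0' (no match yet)
Bit 1: prefix='01' (no match yet)
Bit 2: prefix='010' -> emit 'f', reset
Bit 3: prefix='0' (no match yet)
Bit 4: prefix='00' (no match yet)
Bit 5: prefix='000' -> emit 'j', reset

Answer: (root)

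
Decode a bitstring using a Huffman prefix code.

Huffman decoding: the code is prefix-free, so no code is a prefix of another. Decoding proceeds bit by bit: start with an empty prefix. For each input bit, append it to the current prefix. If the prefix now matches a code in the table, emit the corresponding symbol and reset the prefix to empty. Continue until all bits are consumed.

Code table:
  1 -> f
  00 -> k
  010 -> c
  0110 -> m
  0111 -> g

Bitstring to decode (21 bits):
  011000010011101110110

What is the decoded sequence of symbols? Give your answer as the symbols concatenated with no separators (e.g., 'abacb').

Bit 0: prefix='0' (no match yet)
Bit 1: prefix='01' (no match yet)
Bit 2: prefix='011' (no match yet)
Bit 3: prefix='0110' -> emit 'm', reset
Bit 4: prefix='0' (no match yet)
Bit 5: prefix='00' -> emit 'k', reset
Bit 6: prefix='0' (no match yet)
Bit 7: prefix='01' (no match yet)
Bit 8: prefix='010' -> emit 'c', reset
Bit 9: prefix='0' (no match yet)
Bit 10: prefix='01' (no match yet)
Bit 11: prefix='011' (no match yet)
Bit 12: prefix='0111' -> emit 'g', reset
Bit 13: prefix='0' (no match yet)
Bit 14: prefix='01' (no match yet)
Bit 15: prefix='011' (no match yet)
Bit 16: prefix='0111' -> emit 'g', reset
Bit 17: prefix='0' (no match yet)
Bit 18: prefix='01' (no match yet)
Bit 19: prefix='011' (no match yet)
Bit 20: prefix='0110' -> emit 'm', reset

Answer: mkcggm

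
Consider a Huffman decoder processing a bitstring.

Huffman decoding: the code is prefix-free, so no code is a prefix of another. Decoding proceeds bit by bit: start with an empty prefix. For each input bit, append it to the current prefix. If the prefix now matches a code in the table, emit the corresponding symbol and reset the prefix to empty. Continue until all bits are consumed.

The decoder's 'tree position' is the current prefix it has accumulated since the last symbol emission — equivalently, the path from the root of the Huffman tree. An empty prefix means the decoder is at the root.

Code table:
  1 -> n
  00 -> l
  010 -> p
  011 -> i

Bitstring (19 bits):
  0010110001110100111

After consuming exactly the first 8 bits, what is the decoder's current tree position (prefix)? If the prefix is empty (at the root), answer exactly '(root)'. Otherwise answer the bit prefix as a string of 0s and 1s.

Answer: (root)

Derivation:
Bit 0: prefix='0' (no match yet)
Bit 1: prefix='00' -> emit 'l', reset
Bit 2: prefix='1' -> emit 'n', reset
Bit 3: prefix='0' (no match yet)
Bit 4: prefix='01' (no match yet)
Bit 5: prefix='011' -> emit 'i', reset
Bit 6: prefix='0' (no match yet)
Bit 7: prefix='00' -> emit 'l', reset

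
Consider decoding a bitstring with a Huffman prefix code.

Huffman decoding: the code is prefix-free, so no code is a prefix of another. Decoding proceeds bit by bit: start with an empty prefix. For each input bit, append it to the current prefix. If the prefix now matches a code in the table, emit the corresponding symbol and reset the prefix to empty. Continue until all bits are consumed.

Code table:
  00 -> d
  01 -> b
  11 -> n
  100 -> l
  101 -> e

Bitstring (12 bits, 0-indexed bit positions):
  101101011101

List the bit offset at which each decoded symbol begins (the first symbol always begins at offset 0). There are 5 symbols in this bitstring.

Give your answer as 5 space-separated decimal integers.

Bit 0: prefix='1' (no match yet)
Bit 1: prefix='10' (no match yet)
Bit 2: prefix='101' -> emit 'e', reset
Bit 3: prefix='1' (no match yet)
Bit 4: prefix='10' (no match yet)
Bit 5: prefix='101' -> emit 'e', reset
Bit 6: prefix='0' (no match yet)
Bit 7: prefix='01' -> emit 'b', reset
Bit 8: prefix='1' (no match yet)
Bit 9: prefix='11' -> emit 'n', reset
Bit 10: prefix='0' (no match yet)
Bit 11: prefix='01' -> emit 'b', reset

Answer: 0 3 6 8 10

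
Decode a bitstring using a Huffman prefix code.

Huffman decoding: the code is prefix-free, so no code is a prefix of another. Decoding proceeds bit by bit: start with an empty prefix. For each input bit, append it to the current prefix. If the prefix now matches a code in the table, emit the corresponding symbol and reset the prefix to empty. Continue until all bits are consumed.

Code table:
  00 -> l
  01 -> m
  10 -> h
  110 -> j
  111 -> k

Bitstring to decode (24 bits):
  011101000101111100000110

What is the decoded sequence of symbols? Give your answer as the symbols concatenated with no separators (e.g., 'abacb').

Bit 0: prefix='0' (no match yet)
Bit 1: prefix='01' -> emit 'm', reset
Bit 2: prefix='1' (no match yet)
Bit 3: prefix='11' (no match yet)
Bit 4: prefix='110' -> emit 'j', reset
Bit 5: prefix='1' (no match yet)
Bit 6: prefix='10' -> emit 'h', reset
Bit 7: prefix='0' (no match yet)
Bit 8: prefix='00' -> emit 'l', reset
Bit 9: prefix='1' (no match yet)
Bit 10: prefix='10' -> emit 'h', reset
Bit 11: prefix='1' (no match yet)
Bit 12: prefix='11' (no match yet)
Bit 13: prefix='111' -> emit 'k', reset
Bit 14: prefix='1' (no match yet)
Bit 15: prefix='11' (no match yet)
Bit 16: prefix='110' -> emit 'j', reset
Bit 17: prefix='0' (no match yet)
Bit 18: prefix='00' -> emit 'l', reset
Bit 19: prefix='0' (no match yet)
Bit 20: prefix='00' -> emit 'l', reset
Bit 21: prefix='1' (no match yet)
Bit 22: prefix='11' (no match yet)
Bit 23: prefix='110' -> emit 'j', reset

Answer: mjhlhkjllj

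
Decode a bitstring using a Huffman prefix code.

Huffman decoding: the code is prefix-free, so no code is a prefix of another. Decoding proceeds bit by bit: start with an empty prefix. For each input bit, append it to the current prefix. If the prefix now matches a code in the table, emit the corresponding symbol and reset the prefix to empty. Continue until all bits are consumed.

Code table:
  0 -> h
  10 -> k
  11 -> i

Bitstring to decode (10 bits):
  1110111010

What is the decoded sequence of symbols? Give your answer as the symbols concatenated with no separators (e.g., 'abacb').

Answer: ikikk

Derivation:
Bit 0: prefix='1' (no match yet)
Bit 1: prefix='11' -> emit 'i', reset
Bit 2: prefix='1' (no match yet)
Bit 3: prefix='10' -> emit 'k', reset
Bit 4: prefix='1' (no match yet)
Bit 5: prefix='11' -> emit 'i', reset
Bit 6: prefix='1' (no match yet)
Bit 7: prefix='10' -> emit 'k', reset
Bit 8: prefix='1' (no match yet)
Bit 9: prefix='10' -> emit 'k', reset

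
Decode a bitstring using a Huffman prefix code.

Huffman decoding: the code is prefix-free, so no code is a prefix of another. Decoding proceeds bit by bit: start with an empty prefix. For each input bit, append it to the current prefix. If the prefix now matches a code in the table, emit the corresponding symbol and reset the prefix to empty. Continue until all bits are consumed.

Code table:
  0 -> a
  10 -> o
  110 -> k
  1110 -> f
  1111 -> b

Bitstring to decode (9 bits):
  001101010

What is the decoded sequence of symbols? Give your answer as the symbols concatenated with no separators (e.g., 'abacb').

Answer: aakoo

Derivation:
Bit 0: prefix='0' -> emit 'a', reset
Bit 1: prefix='0' -> emit 'a', reset
Bit 2: prefix='1' (no match yet)
Bit 3: prefix='11' (no match yet)
Bit 4: prefix='110' -> emit 'k', reset
Bit 5: prefix='1' (no match yet)
Bit 6: prefix='10' -> emit 'o', reset
Bit 7: prefix='1' (no match yet)
Bit 8: prefix='10' -> emit 'o', reset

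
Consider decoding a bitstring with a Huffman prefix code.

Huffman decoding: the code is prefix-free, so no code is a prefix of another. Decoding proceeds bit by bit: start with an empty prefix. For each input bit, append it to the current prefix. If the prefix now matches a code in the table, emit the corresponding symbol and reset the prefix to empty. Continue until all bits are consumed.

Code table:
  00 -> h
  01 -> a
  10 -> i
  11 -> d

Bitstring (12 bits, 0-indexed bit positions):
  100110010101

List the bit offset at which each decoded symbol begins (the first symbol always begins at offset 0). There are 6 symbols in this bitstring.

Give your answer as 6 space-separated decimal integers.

Answer: 0 2 4 6 8 10

Derivation:
Bit 0: prefix='1' (no match yet)
Bit 1: prefix='10' -> emit 'i', reset
Bit 2: prefix='0' (no match yet)
Bit 3: prefix='01' -> emit 'a', reset
Bit 4: prefix='1' (no match yet)
Bit 5: prefix='10' -> emit 'i', reset
Bit 6: prefix='0' (no match yet)
Bit 7: prefix='01' -> emit 'a', reset
Bit 8: prefix='0' (no match yet)
Bit 9: prefix='01' -> emit 'a', reset
Bit 10: prefix='0' (no match yet)
Bit 11: prefix='01' -> emit 'a', reset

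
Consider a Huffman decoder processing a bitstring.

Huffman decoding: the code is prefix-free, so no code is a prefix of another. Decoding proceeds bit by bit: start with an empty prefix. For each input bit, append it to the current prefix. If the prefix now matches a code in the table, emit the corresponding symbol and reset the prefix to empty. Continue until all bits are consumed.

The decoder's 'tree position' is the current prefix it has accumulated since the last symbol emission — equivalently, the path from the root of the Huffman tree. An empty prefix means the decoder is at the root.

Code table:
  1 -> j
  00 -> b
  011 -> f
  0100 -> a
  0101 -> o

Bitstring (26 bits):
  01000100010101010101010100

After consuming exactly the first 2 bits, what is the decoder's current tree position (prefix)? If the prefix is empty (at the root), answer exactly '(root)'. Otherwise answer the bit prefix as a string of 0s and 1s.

Bit 0: prefix='0' (no match yet)
Bit 1: prefix='01' (no match yet)

Answer: 01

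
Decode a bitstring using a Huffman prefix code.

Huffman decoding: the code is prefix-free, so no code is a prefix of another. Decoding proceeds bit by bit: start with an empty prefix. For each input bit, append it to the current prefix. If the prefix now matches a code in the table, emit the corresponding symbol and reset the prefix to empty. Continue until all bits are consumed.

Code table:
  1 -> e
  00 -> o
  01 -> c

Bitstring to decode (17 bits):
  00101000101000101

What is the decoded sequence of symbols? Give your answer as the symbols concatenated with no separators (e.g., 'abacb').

Answer: oecoccocc

Derivation:
Bit 0: prefix='0' (no match yet)
Bit 1: prefix='00' -> emit 'o', reset
Bit 2: prefix='1' -> emit 'e', reset
Bit 3: prefix='0' (no match yet)
Bit 4: prefix='01' -> emit 'c', reset
Bit 5: prefix='0' (no match yet)
Bit 6: prefix='00' -> emit 'o', reset
Bit 7: prefix='0' (no match yet)
Bit 8: prefix='01' -> emit 'c', reset
Bit 9: prefix='0' (no match yet)
Bit 10: prefix='01' -> emit 'c', reset
Bit 11: prefix='0' (no match yet)
Bit 12: prefix='00' -> emit 'o', reset
Bit 13: prefix='0' (no match yet)
Bit 14: prefix='01' -> emit 'c', reset
Bit 15: prefix='0' (no match yet)
Bit 16: prefix='01' -> emit 'c', reset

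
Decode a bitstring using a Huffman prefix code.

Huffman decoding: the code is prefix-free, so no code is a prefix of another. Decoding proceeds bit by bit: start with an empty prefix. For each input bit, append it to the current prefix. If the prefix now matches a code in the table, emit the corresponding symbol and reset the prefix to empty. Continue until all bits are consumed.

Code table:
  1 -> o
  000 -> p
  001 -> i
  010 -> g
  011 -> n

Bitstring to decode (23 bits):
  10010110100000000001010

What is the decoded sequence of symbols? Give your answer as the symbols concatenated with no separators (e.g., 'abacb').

Bit 0: prefix='1' -> emit 'o', reset
Bit 1: prefix='0' (no match yet)
Bit 2: prefix='00' (no match yet)
Bit 3: prefix='001' -> emit 'i', reset
Bit 4: prefix='0' (no match yet)
Bit 5: prefix='01' (no match yet)
Bit 6: prefix='011' -> emit 'n', reset
Bit 7: prefix='0' (no match yet)
Bit 8: prefix='01' (no match yet)
Bit 9: prefix='010' -> emit 'g', reset
Bit 10: prefix='0' (no match yet)
Bit 11: prefix='00' (no match yet)
Bit 12: prefix='000' -> emit 'p', reset
Bit 13: prefix='0' (no match yet)
Bit 14: prefix='00' (no match yet)
Bit 15: prefix='000' -> emit 'p', reset
Bit 16: prefix='0' (no match yet)
Bit 17: prefix='00' (no match yet)
Bit 18: prefix='000' -> emit 'p', reset
Bit 19: prefix='1' -> emit 'o', reset
Bit 20: prefix='0' (no match yet)
Bit 21: prefix='01' (no match yet)
Bit 22: prefix='010' -> emit 'g', reset

Answer: oingpppog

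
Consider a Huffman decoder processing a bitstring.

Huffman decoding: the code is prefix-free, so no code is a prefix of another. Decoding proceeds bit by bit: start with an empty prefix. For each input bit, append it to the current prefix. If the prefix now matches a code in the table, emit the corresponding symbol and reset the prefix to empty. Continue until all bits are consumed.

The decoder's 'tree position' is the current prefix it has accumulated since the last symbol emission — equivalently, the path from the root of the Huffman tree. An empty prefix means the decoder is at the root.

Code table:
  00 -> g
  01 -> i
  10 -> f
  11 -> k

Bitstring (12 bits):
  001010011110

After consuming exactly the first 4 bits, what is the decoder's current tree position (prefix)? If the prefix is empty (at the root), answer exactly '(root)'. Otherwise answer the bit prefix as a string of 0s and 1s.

Answer: (root)

Derivation:
Bit 0: prefix='0' (no match yet)
Bit 1: prefix='00' -> emit 'g', reset
Bit 2: prefix='1' (no match yet)
Bit 3: prefix='10' -> emit 'f', reset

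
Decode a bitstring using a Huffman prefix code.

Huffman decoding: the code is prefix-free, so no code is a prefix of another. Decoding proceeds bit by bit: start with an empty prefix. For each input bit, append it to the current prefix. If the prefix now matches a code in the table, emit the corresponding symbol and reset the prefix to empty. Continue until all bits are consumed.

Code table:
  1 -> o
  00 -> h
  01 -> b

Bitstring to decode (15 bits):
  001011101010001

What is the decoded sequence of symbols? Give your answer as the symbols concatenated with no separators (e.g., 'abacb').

Answer: hoboobbhb

Derivation:
Bit 0: prefix='0' (no match yet)
Bit 1: prefix='00' -> emit 'h', reset
Bit 2: prefix='1' -> emit 'o', reset
Bit 3: prefix='0' (no match yet)
Bit 4: prefix='01' -> emit 'b', reset
Bit 5: prefix='1' -> emit 'o', reset
Bit 6: prefix='1' -> emit 'o', reset
Bit 7: prefix='0' (no match yet)
Bit 8: prefix='01' -> emit 'b', reset
Bit 9: prefix='0' (no match yet)
Bit 10: prefix='01' -> emit 'b', reset
Bit 11: prefix='0' (no match yet)
Bit 12: prefix='00' -> emit 'h', reset
Bit 13: prefix='0' (no match yet)
Bit 14: prefix='01' -> emit 'b', reset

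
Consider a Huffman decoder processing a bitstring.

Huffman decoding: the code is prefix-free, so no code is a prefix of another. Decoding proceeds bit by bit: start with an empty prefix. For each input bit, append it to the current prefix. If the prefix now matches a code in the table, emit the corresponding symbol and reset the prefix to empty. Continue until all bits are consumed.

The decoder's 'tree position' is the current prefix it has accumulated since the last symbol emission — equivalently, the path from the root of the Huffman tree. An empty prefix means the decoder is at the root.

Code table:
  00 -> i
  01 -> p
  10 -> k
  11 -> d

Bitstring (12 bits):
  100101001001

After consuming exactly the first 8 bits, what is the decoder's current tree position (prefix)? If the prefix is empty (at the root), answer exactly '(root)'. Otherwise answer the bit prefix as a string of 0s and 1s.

Bit 0: prefix='1' (no match yet)
Bit 1: prefix='10' -> emit 'k', reset
Bit 2: prefix='0' (no match yet)
Bit 3: prefix='01' -> emit 'p', reset
Bit 4: prefix='0' (no match yet)
Bit 5: prefix='01' -> emit 'p', reset
Bit 6: prefix='0' (no match yet)
Bit 7: prefix='00' -> emit 'i', reset

Answer: (root)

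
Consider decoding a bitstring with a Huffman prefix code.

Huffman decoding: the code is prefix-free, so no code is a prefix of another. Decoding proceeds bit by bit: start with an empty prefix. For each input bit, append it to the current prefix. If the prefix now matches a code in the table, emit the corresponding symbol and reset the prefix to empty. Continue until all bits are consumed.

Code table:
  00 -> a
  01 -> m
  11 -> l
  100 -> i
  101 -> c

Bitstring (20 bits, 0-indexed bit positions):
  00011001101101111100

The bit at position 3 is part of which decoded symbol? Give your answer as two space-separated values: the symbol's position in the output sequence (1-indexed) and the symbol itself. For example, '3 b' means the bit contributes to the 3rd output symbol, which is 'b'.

Answer: 2 m

Derivation:
Bit 0: prefix='0' (no match yet)
Bit 1: prefix='00' -> emit 'a', reset
Bit 2: prefix='0' (no match yet)
Bit 3: prefix='01' -> emit 'm', reset
Bit 4: prefix='1' (no match yet)
Bit 5: prefix='10' (no match yet)
Bit 6: prefix='100' -> emit 'i', reset
Bit 7: prefix='1' (no match yet)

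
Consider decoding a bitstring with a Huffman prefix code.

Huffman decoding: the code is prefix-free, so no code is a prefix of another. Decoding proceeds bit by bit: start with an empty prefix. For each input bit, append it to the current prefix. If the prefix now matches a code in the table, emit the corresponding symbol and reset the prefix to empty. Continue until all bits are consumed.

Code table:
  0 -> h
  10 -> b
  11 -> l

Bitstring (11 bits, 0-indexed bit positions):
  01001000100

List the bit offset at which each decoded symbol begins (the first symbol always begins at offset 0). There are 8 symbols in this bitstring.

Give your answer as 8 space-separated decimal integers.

Answer: 0 1 3 4 6 7 8 10

Derivation:
Bit 0: prefix='0' -> emit 'h', reset
Bit 1: prefix='1' (no match yet)
Bit 2: prefix='10' -> emit 'b', reset
Bit 3: prefix='0' -> emit 'h', reset
Bit 4: prefix='1' (no match yet)
Bit 5: prefix='10' -> emit 'b', reset
Bit 6: prefix='0' -> emit 'h', reset
Bit 7: prefix='0' -> emit 'h', reset
Bit 8: prefix='1' (no match yet)
Bit 9: prefix='10' -> emit 'b', reset
Bit 10: prefix='0' -> emit 'h', reset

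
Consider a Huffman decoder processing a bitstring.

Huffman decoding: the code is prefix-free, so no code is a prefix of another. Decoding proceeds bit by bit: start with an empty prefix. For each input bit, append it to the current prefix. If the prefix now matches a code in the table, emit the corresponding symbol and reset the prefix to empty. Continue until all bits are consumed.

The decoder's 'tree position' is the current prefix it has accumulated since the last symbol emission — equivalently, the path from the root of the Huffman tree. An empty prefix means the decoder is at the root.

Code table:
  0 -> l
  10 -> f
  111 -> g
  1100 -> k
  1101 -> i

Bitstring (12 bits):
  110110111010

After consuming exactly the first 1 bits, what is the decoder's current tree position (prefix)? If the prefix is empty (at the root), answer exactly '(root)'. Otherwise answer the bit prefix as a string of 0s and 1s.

Bit 0: prefix='1' (no match yet)

Answer: 1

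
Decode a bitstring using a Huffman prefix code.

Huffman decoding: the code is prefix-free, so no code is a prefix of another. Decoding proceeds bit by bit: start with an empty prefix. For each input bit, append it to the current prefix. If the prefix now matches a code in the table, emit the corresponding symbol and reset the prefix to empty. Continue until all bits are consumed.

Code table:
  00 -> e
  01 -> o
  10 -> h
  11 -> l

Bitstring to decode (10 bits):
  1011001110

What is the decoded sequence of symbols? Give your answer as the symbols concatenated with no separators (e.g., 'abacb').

Bit 0: prefix='1' (no match yet)
Bit 1: prefix='10' -> emit 'h', reset
Bit 2: prefix='1' (no match yet)
Bit 3: prefix='11' -> emit 'l', reset
Bit 4: prefix='0' (no match yet)
Bit 5: prefix='00' -> emit 'e', reset
Bit 6: prefix='1' (no match yet)
Bit 7: prefix='11' -> emit 'l', reset
Bit 8: prefix='1' (no match yet)
Bit 9: prefix='10' -> emit 'h', reset

Answer: hlelh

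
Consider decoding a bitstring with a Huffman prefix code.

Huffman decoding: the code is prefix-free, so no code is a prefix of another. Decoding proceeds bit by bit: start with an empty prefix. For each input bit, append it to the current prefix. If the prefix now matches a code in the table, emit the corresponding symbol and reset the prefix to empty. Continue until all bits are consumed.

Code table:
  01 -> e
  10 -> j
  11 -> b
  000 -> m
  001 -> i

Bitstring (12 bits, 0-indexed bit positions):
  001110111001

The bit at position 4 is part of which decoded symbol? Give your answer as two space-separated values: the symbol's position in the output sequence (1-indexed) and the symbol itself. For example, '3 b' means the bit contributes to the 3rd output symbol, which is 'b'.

Answer: 2 b

Derivation:
Bit 0: prefix='0' (no match yet)
Bit 1: prefix='00' (no match yet)
Bit 2: prefix='001' -> emit 'i', reset
Bit 3: prefix='1' (no match yet)
Bit 4: prefix='11' -> emit 'b', reset
Bit 5: prefix='0' (no match yet)
Bit 6: prefix='01' -> emit 'e', reset
Bit 7: prefix='1' (no match yet)
Bit 8: prefix='11' -> emit 'b', reset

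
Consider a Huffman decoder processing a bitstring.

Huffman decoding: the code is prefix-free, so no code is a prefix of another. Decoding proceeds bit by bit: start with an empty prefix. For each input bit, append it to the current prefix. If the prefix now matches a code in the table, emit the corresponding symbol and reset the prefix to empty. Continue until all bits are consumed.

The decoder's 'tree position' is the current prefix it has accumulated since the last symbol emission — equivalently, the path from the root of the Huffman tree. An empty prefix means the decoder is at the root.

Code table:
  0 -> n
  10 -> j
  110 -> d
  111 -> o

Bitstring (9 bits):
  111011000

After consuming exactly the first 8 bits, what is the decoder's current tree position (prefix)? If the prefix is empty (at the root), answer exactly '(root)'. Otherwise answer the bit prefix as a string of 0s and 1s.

Answer: (root)

Derivation:
Bit 0: prefix='1' (no match yet)
Bit 1: prefix='11' (no match yet)
Bit 2: prefix='111' -> emit 'o', reset
Bit 3: prefix='0' -> emit 'n', reset
Bit 4: prefix='1' (no match yet)
Bit 5: prefix='11' (no match yet)
Bit 6: prefix='110' -> emit 'd', reset
Bit 7: prefix='0' -> emit 'n', reset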